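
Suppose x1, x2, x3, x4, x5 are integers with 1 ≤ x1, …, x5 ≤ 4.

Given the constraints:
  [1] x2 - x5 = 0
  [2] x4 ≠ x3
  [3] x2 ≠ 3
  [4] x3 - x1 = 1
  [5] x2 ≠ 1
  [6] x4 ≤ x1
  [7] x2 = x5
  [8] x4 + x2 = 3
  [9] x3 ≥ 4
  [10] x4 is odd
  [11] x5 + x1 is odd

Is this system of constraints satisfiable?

Try x1 = 3, x2 = 2, x3 = 4, x4 = 1, x5 = 2.
Check constraint 1: x2 - x5 = 0; constraint 4: x3 - x1 = 1; constraint 8: x4 + x2 = 3. The remaining constraints are straightforward to verify.

Satisfiable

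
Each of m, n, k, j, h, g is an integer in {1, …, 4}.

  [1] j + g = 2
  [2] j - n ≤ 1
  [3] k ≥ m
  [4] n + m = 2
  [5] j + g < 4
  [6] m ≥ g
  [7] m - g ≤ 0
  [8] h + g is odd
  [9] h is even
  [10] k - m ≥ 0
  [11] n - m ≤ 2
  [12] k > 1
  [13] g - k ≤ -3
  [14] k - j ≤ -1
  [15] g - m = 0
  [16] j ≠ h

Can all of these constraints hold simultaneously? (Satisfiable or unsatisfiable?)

Unsatisfiable

Constraints 2, 7, 11, 13, and 14 give g − m ≥ 0, m − n ≥ -2, n − j ≥ -1, j − k ≥ 1, k − g ≥ 3.
Adding all 5 inequalities: the left sides telescope to 0, and the right sides sum to 0 + (-2) + (-1) + 1 + 3 = 1. So 0 ≥ 1, which is false.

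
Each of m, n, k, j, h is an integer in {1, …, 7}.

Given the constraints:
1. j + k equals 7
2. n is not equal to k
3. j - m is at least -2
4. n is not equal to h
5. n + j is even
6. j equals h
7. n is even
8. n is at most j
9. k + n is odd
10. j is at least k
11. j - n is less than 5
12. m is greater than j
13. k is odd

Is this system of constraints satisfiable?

Satisfiable

Setting (m, n, k, j, h) = (5, 2, 3, 4, 4) satisfies everything: constraint 1: j + k = 7; constraint 3: j - m = -1; constraint 11: j - n = 2, and the others follow.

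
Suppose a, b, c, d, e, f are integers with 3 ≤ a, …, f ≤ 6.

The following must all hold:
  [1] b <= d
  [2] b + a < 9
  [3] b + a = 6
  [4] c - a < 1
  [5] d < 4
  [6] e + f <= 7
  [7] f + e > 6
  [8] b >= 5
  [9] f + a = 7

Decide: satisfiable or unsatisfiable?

Unsatisfiable

From constraints 1 and 8: d ≥ b and b ≥ 5, so d ≥ 5. From constraint 5: d ≤ 3. But 3 < 5, so no value of d works.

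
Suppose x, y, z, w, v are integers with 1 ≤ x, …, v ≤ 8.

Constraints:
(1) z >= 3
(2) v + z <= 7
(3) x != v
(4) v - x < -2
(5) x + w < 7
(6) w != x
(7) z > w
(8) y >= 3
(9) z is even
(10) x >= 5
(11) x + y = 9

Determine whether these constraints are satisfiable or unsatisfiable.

One satisfying assignment is x = 5, y = 4, z = 4, w = 1, v = 1.
For the less obvious constraints — constraint 2: v + z = 5; constraint 4: v - x = -4 — and the others hold by inspection.

Satisfiable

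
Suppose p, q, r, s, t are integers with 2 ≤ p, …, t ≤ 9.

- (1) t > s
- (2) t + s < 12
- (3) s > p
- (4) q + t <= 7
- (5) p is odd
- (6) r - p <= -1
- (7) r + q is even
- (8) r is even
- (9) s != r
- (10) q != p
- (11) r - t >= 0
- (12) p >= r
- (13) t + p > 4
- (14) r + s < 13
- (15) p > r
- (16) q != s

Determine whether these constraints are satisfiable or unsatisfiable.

Constraints 1, 3, 6, and 11 give r < p, p < s, s < t, t ≤ r. Chaining: r < p < s < t ≤ r, which forces r < r — impossible.

Unsatisfiable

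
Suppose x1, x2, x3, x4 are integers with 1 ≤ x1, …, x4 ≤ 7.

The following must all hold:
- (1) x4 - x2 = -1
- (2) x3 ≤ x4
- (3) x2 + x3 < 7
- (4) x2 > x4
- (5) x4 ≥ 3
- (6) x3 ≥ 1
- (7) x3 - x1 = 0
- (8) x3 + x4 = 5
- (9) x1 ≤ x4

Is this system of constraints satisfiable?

Satisfiable

One satisfying assignment is x1 = 2, x2 = 4, x3 = 2, x4 = 3.
For the less obvious constraints — constraint 1: x4 - x2 = -1; constraint 3: x2 + x3 = 6 — and the others hold by inspection.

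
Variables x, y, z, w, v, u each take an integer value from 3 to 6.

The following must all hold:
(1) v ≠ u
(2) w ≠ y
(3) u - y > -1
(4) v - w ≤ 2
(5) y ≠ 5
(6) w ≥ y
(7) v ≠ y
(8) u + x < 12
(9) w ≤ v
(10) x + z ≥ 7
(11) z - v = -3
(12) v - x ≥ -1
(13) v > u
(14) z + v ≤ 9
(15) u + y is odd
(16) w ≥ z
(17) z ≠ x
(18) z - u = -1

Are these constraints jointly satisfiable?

One satisfying assignment is x = 6, y = 3, z = 3, w = 4, v = 6, u = 4.
For the less obvious constraints — constraint 3: u - y = 1; constraint 4: v - w = 2; constraint 8: u + x = 10 — and the others hold by inspection.

Satisfiable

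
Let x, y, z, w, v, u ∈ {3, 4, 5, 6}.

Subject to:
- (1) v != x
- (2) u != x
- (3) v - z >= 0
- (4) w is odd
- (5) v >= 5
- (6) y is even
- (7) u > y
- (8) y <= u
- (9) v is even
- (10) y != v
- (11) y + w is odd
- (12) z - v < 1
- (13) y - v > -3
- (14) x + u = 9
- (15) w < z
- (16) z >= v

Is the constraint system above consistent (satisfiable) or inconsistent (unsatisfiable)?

Setting (x, y, z, w, v, u) = (3, 4, 6, 3, 6, 6) satisfies everything: constraint 3: v - z = 0; constraint 12: z - v = 0, and the others follow.

Satisfiable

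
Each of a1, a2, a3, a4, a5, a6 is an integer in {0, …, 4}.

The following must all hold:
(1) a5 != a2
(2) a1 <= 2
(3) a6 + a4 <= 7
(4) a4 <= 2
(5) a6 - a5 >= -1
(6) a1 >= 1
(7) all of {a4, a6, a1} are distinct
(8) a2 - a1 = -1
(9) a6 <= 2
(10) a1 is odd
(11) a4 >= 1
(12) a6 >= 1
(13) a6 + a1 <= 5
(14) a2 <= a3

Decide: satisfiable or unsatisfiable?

Constraints 2, 4, 6, 9, 11, and 12 confine each of a4, a6, a1 to the 2 values {1, 2}.
Constraint 7 requires all 3 of them to be distinct, but only 2 values are available — impossible by the pigeonhole principle.

Unsatisfiable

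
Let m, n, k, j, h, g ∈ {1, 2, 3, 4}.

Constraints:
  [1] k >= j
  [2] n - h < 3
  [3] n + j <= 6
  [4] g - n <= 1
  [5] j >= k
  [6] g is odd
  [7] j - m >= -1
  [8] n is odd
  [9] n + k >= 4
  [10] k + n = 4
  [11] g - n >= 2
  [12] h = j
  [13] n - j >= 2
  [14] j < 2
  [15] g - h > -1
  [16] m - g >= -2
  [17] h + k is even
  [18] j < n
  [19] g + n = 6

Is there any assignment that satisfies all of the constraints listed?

Constraints 7, 11, 13, and 16 give n − j ≥ 2, j − m ≥ -1, m − g ≥ -2, g − n ≥ 2.
Adding all 4 inequalities: the left sides telescope to 0, and the right sides sum to 2 + (-1) + (-2) + 2 = 1. So 0 ≥ 1, which is false.

Unsatisfiable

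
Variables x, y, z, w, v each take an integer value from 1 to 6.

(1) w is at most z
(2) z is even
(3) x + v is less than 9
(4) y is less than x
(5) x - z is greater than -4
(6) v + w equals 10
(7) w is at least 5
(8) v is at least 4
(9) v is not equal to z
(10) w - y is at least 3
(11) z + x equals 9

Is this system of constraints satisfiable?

Satisfiable

One satisfying assignment is x = 3, y = 1, z = 6, w = 5, v = 5.
For the less obvious constraints — constraint 3: x + v = 8; constraint 5: x - z = -3; constraint 6: v + w = 10 — and the others hold by inspection.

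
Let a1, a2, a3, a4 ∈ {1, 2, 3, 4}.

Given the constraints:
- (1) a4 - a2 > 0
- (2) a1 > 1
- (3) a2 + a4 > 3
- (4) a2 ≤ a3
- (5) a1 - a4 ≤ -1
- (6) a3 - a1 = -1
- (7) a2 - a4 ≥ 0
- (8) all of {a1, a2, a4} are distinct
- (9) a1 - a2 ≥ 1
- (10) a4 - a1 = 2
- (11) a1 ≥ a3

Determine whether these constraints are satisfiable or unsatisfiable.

Unsatisfiable

Constraints 5, 7, and 9 give a4 − a1 ≥ 1, a1 − a2 ≥ 1, a2 − a4 ≥ 0.
Adding all 3 inequalities: the left sides telescope to 0, and the right sides sum to 1 + 1 + 0 = 2. So 0 ≥ 2, which is false.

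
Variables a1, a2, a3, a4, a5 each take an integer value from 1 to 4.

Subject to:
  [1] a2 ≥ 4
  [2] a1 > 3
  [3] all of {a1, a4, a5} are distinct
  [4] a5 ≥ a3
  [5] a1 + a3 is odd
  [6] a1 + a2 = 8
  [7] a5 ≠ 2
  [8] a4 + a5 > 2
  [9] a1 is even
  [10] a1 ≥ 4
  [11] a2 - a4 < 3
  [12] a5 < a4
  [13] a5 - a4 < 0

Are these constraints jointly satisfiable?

One satisfying assignment is a1 = 4, a2 = 4, a3 = 1, a4 = 2, a5 = 1.
For the less obvious constraints — constraint 6: a1 + a2 = 8; constraint 8: a4 + a5 = 3 — and the others hold by inspection.

Satisfiable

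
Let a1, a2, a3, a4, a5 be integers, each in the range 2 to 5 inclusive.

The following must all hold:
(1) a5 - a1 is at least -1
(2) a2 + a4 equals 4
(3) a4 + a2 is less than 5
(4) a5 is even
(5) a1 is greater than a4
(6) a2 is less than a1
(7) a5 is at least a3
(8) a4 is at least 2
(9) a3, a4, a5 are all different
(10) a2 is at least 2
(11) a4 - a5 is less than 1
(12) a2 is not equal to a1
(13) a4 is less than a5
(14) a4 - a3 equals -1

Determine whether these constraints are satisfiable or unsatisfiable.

Satisfiable

Take a1 = 4, a2 = 2, a3 = 3, a4 = 2, a5 = 4. Then constraint 1: a5 - a1 = 0; constraint 2: a2 + a4 = 4, and every other listed constraint is also met.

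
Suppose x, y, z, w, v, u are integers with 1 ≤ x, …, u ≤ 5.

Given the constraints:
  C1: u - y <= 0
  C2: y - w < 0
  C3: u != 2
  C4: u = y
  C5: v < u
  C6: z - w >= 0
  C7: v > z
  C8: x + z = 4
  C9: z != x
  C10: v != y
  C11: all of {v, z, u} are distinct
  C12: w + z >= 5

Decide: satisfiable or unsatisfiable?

Constraints 1, 2, 5, 6, and 7 give z < v, v < u, u ≤ y, y < w, w ≤ z. Chaining: z < v < u ≤ y < w ≤ z, which forces z < z — impossible.

Unsatisfiable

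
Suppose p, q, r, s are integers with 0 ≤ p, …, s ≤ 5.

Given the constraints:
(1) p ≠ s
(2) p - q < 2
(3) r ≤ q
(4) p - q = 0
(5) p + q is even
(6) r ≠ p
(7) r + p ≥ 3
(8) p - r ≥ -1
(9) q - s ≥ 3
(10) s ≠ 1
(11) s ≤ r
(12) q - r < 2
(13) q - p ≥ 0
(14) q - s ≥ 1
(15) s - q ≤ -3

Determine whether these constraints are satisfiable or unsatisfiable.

The assignment p = 3, q = 3, r = 2, s = 0 works:
  constraint 2 holds since p - q = 0.
  constraint 4 holds since p - q = 0.
  constraint 7 holds since r + p = 5.
The rest check out directly.

Satisfiable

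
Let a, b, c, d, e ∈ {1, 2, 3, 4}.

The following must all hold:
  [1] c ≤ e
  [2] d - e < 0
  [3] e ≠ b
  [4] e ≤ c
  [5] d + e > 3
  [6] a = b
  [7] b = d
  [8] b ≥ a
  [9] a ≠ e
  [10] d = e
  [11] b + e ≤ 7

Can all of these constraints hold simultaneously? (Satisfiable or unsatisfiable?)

From constraints 6, 7, and 10, a = b = d = e, so a = e. But constraint 9 says a ≠ e. Contradiction.

Unsatisfiable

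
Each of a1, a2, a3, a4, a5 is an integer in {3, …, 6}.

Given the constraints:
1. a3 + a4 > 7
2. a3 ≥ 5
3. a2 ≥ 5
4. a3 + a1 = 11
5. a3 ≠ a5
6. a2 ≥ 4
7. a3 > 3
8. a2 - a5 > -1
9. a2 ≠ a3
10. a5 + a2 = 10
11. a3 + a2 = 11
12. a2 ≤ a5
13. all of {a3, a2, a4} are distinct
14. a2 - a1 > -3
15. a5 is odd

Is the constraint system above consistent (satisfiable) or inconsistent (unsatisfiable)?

Take a1 = 5, a2 = 5, a3 = 6, a4 = 4, a5 = 5. Then constraint 1: a3 + a4 = 10; constraint 4: a3 + a1 = 11, and every other listed constraint is also met.

Satisfiable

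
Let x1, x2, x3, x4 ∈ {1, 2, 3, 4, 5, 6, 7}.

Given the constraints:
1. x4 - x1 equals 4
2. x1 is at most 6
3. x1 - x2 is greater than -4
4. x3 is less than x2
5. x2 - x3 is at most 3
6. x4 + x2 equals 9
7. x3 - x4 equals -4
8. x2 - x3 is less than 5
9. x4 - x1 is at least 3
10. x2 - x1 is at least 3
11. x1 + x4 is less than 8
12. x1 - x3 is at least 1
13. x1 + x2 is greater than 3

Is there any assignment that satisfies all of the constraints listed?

Constraints 5, 10, and 12 give x3 − x2 ≥ -3, x2 − x1 ≥ 3, x1 − x3 ≥ 1.
Adding all 3 inequalities: the left sides telescope to 0, and the right sides sum to (-3) + 3 + 1 = 1. So 0 ≥ 1, which is false.

Unsatisfiable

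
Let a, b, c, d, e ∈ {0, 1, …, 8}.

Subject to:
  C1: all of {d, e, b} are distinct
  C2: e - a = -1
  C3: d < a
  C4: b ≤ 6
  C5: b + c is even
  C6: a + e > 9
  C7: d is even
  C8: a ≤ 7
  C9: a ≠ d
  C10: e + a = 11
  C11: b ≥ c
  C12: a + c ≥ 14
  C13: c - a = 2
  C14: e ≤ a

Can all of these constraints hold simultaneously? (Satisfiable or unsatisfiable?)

Unsatisfiable

From constraint 8: a ≤ 7. From constraints 4 and 11: c ≤ b ≤ 6. Hence a + c ≤ 13. But constraint 12 requires a + c ≥ 14, and 14 > 13. Contradiction.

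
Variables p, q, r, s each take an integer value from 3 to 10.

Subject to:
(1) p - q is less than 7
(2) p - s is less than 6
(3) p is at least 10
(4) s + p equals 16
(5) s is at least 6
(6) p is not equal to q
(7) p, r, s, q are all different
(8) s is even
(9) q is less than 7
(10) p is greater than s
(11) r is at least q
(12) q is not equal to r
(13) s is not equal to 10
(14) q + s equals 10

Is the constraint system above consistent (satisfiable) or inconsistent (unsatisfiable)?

Setting (p, q, r, s) = (10, 4, 8, 6) satisfies everything: constraint 1: p - q = 6; constraint 2: p - s = 4, and the others follow.

Satisfiable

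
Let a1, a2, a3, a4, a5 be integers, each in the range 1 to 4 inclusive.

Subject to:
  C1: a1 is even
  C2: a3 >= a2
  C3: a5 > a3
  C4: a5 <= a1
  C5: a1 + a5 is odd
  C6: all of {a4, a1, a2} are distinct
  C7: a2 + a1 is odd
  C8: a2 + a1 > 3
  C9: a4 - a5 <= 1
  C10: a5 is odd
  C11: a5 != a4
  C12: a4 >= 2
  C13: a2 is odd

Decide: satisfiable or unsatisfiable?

Satisfiable

Try a1 = 4, a2 = 1, a3 = 1, a4 = 2, a5 = 3.
Check constraint 6: values 2, 4, 1 are distinct; constraint 8: a2 + a1 = 5; constraint 9: a4 - a5 = -1. The remaining constraints are straightforward to verify.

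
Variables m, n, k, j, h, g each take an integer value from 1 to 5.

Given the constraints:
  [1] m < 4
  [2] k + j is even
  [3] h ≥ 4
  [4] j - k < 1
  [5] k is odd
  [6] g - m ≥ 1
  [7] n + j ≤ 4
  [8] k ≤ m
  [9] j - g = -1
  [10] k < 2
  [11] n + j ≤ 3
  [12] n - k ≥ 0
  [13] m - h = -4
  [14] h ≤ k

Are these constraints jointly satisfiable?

From constraints 3 and 14: k ≥ h and h ≥ 4, so k ≥ 4. From constraint 10: k ≤ 1. But 1 < 4, so no value of k works.

Unsatisfiable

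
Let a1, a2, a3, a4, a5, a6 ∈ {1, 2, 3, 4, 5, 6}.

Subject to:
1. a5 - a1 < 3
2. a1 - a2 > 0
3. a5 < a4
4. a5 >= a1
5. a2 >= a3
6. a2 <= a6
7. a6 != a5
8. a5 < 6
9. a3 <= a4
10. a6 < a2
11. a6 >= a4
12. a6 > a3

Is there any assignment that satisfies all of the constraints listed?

Constraints 2, 3, 4, 10, and 11 give a6 < a2, a2 < a1, a1 ≤ a5, a5 < a4, a4 ≤ a6. Chaining: a6 < a2 < a1 ≤ a5 < a4 ≤ a6, which forces a6 < a6 — impossible.

Unsatisfiable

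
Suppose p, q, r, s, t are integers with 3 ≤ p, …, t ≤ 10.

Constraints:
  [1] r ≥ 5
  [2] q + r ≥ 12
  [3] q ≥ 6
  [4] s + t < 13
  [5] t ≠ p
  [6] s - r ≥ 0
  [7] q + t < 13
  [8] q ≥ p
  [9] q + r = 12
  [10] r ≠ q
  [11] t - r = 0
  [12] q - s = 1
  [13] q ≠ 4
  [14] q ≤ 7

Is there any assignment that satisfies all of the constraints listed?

Satisfiable

Setting (p, q, r, s, t) = (7, 7, 5, 6, 5) satisfies everything: constraint 2: q + r = 12; constraint 4: s + t = 11; constraint 6: s - r = 1, and the others follow.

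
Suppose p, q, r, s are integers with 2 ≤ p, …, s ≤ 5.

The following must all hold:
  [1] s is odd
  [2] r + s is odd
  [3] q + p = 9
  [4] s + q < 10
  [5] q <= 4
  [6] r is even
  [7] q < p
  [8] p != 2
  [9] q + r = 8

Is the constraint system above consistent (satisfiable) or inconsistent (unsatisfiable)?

Setting (p, q, r, s) = (5, 4, 4, 5) satisfies everything: constraint 3: q + p = 9; constraint 4: s + q = 9, and the others follow.

Satisfiable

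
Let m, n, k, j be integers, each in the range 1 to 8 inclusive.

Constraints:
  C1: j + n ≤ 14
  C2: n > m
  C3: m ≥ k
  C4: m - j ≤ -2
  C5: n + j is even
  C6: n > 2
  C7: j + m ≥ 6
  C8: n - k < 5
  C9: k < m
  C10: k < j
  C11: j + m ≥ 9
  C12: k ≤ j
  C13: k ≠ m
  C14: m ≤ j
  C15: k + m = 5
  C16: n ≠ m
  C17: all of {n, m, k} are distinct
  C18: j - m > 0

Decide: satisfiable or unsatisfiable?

Setting (m, n, k, j) = (3, 6, 2, 6) satisfies everything: constraint 1: j + n = 12; constraint 4: m - j = -3, and the others follow.

Satisfiable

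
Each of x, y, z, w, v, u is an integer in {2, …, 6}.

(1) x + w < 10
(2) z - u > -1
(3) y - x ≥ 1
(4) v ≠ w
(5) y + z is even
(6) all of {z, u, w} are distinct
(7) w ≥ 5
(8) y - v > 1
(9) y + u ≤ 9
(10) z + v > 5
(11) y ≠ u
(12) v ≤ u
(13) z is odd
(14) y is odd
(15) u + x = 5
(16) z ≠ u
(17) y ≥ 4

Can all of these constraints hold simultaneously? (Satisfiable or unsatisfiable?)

Setting (x, y, z, w, v, u) = (2, 5, 5, 6, 2, 3) satisfies everything: constraint 1: x + w = 8; constraint 2: z - u = 2; constraint 3: y - x = 3, and the others follow.

Satisfiable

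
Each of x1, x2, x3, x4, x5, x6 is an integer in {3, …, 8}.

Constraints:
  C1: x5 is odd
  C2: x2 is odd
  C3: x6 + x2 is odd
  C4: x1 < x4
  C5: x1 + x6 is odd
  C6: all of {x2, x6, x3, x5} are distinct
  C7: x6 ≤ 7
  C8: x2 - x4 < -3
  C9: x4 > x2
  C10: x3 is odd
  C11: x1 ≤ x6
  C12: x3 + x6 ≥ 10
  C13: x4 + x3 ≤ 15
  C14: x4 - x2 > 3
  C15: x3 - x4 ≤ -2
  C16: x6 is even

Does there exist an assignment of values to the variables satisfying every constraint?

The assignment x1 = 3, x2 = 3, x3 = 5, x4 = 8, x5 = 7, x6 = 6 works:
  constraint 8 holds since x2 - x4 = -5.
  constraint 12 holds since x3 + x6 = 11.
The rest check out directly.

Satisfiable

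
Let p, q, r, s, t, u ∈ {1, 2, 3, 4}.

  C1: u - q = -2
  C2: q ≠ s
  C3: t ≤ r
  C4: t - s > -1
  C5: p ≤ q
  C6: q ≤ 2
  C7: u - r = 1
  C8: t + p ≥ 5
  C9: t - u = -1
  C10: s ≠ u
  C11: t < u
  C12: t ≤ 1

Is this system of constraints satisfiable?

Unsatisfiable

From constraint 12: t ≤ 1. From constraints 5 and 6: p ≤ q ≤ 2. Hence t + p ≤ 3. But constraint 8 requires t + p ≥ 5, and 5 > 3. Contradiction.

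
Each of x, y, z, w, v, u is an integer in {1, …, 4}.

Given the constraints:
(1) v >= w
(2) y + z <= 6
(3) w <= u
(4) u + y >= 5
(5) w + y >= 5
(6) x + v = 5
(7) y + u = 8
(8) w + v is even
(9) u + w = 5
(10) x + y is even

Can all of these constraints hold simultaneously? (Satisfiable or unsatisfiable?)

Setting (x, y, z, w, v, u) = (4, 4, 1, 1, 1, 4) satisfies everything: constraint 2: y + z = 5; constraint 4: u + y = 8; constraint 5: w + y = 5, and the others follow.

Satisfiable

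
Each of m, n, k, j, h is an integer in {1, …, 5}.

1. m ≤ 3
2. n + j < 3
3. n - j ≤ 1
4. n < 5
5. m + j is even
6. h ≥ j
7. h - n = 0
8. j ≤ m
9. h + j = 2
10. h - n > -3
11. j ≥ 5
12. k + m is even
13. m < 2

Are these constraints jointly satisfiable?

Unsatisfiable

From constraints 8 and 11: m ≥ j and j ≥ 5, so m ≥ 5. From constraint 13: m ≤ 1. But 1 < 5, so no value of m works.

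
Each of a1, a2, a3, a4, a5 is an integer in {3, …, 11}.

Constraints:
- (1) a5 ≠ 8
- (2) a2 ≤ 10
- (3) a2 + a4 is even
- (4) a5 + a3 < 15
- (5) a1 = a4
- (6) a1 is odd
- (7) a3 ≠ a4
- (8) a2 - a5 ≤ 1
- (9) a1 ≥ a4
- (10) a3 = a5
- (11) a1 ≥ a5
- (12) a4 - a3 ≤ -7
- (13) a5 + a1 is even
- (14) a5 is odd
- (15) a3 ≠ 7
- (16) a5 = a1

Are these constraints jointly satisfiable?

Unsatisfiable

From constraints 5, 10, and 16, a3 = a5 = a1 = a4, so a3 = a4. But constraint 7 says a3 ≠ a4. Contradiction.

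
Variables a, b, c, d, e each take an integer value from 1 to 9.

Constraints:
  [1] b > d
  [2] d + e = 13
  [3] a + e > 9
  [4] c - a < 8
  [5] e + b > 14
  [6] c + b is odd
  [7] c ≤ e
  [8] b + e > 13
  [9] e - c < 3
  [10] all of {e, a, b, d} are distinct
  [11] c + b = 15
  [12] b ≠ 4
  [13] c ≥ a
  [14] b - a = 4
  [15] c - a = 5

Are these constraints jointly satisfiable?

Satisfiable

Take a = 3, b = 7, c = 8, d = 4, e = 9. Then constraint 2: d + e = 13; constraint 3: a + e = 12, and every other listed constraint is also met.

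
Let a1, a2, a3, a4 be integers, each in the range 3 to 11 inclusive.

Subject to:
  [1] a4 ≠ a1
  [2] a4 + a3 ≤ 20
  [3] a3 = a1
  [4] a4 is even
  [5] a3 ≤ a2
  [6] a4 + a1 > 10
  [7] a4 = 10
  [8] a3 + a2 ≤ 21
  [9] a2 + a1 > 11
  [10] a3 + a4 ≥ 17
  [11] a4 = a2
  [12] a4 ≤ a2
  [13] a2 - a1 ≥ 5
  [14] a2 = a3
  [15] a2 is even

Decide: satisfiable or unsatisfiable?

From constraints 3, 11, and 14, a4 = a2 = a3 = a1, so a4 = a1. But constraint 1 says a4 ≠ a1. Contradiction.

Unsatisfiable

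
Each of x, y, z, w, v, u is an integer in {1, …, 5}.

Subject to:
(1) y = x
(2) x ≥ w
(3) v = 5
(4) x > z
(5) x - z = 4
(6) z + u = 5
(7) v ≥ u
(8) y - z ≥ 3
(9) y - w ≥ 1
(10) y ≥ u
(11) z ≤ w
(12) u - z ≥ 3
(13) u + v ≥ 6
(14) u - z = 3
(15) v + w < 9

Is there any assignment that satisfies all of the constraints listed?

Try x = 5, y = 5, z = 1, w = 1, v = 5, u = 4.
Check constraint 5: x - z = 4; constraint 6: z + u = 5; constraint 8: y - z = 4. The remaining constraints are straightforward to verify.

Satisfiable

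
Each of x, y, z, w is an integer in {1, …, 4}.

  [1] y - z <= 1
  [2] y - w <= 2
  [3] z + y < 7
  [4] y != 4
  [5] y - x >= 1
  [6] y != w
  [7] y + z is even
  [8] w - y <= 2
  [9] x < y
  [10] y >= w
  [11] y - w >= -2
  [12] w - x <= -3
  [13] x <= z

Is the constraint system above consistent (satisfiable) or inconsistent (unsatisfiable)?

Unsatisfiable

Constraints 2, 5, and 12 give w − y ≥ -2, y − x ≥ 1, x − w ≥ 3.
Adding all 3 inequalities: the left sides telescope to 0, and the right sides sum to (-2) + 1 + 3 = 2. So 0 ≥ 2, which is false.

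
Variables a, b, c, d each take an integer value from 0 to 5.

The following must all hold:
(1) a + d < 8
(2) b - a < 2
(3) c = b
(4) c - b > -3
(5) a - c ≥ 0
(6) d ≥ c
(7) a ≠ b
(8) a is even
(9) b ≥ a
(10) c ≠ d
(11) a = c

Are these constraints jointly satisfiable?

From constraints 3 and 11, a = c = b, so a = b. But constraint 7 says a ≠ b. Contradiction.

Unsatisfiable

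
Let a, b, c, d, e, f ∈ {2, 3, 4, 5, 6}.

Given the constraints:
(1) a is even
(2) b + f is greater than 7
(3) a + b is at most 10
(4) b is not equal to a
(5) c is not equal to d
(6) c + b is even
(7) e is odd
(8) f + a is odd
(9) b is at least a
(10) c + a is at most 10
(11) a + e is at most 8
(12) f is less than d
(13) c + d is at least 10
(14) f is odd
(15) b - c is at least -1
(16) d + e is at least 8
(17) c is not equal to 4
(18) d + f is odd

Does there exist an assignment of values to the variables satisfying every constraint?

Take a = 4, b = 5, c = 5, d = 6, e = 3, f = 5. Then constraint 2: b + f = 10; constraint 3: a + b = 9; constraint 10: c + a = 9, and every other listed constraint is also met.

Satisfiable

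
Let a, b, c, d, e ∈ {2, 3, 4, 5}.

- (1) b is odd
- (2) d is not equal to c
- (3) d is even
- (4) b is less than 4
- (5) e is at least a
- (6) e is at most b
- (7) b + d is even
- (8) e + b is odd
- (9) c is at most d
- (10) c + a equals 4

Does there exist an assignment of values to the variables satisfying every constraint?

Constraint 1 makes b odd and constraint 3 makes d even, so b + d must be odd. Constraint 7 says b + d is even — contradiction.

Unsatisfiable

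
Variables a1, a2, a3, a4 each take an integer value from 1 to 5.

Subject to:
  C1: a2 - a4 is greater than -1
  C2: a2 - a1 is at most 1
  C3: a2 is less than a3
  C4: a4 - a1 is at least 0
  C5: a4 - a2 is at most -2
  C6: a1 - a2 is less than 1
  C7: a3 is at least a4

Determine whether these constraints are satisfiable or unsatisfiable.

Constraints 2, 4, and 5 give a2 − a4 ≥ 2, a4 − a1 ≥ 0, a1 − a2 ≥ -1.
Adding all 3 inequalities: the left sides telescope to 0, and the right sides sum to 2 + 0 + (-1) = 1. So 0 ≥ 1, which is false.

Unsatisfiable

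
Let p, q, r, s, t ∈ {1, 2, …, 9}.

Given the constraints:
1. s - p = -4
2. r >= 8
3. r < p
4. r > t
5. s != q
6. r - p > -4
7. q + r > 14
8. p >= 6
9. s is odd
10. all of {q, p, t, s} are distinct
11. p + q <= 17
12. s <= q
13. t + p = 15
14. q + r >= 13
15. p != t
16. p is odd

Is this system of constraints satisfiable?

Satisfiable

Setting (p, q, r, s, t) = (9, 8, 8, 5, 6) satisfies everything: constraint 1: s - p = -4; constraint 6: r - p = -1, and the others follow.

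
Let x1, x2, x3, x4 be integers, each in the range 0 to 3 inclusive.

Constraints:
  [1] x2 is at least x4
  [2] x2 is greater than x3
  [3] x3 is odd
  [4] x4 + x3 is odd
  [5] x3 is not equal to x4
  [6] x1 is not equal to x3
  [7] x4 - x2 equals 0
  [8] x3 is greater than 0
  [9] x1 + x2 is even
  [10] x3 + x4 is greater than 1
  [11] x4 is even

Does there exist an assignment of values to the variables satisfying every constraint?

The assignment x1 = 2, x2 = 2, x3 = 1, x4 = 2 works:
  constraint 7 holds since x4 - x2 = 0.
  constraint 10 holds since x3 + x4 = 3.
The rest check out directly.

Satisfiable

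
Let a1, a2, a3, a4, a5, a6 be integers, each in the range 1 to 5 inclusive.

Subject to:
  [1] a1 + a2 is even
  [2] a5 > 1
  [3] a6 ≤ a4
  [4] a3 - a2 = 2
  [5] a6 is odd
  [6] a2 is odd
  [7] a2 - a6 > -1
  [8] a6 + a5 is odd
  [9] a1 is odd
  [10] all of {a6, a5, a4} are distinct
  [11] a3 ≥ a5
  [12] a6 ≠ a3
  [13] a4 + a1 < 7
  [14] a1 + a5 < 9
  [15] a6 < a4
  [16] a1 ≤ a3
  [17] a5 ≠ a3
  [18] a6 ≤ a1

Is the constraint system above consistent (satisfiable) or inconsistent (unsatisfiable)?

Satisfiable

One satisfying assignment is a1 = 3, a2 = 3, a3 = 5, a4 = 3, a5 = 4, a6 = 1.
For the less obvious constraints — constraint 4: a3 - a2 = 2; constraint 7: a2 - a6 = 2 — and the others hold by inspection.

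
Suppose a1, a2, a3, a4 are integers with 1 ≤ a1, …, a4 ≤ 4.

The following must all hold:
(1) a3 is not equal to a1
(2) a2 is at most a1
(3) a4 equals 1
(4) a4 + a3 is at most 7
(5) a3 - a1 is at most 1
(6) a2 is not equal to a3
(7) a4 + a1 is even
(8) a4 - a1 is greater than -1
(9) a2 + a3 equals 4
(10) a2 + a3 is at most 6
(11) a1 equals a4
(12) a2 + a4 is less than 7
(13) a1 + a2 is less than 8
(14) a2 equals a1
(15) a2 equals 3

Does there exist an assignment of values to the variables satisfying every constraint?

Unsatisfiable

Constraint 15 fixes a2 = 3 and constraint 3 fixes a4 = 1. Constraints 11 and 14 give a2 = a1 = a4, so a2 = a4. But 3 ≠ 1 — contradiction.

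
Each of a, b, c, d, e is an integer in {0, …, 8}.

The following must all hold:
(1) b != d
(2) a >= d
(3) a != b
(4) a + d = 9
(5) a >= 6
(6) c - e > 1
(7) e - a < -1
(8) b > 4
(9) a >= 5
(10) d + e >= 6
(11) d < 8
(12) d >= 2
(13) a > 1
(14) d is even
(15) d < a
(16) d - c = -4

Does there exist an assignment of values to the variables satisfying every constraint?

Satisfiable

Try a = 7, b = 6, c = 6, d = 2, e = 4.
Check constraint 4: a + d = 9; constraint 6: c - e = 2. The remaining constraints are straightforward to verify.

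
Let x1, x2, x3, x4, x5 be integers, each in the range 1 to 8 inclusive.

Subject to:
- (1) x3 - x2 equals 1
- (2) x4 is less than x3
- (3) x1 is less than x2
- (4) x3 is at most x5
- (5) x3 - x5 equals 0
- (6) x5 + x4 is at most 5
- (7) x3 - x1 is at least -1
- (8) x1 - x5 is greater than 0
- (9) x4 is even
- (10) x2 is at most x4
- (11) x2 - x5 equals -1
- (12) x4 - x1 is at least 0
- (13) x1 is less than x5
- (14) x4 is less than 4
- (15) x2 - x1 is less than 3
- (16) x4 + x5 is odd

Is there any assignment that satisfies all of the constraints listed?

Unsatisfiable

Constraints 2, 3, 4, 8, and 10 give x2 ≤ x4, x4 < x3, x3 ≤ x5, x5 < x1, x1 < x2. Chaining: x2 ≤ x4 < x3 ≤ x5 < x1 < x2, which forces x2 < x2 — impossible.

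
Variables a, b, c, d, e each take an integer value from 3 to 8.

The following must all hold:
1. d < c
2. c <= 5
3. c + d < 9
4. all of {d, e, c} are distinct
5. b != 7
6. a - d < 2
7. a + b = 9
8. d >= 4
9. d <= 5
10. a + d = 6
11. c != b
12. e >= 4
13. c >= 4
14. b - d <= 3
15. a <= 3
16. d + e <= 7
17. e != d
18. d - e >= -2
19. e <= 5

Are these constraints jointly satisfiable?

Constraints 2, 8, 9, 12, 13, and 19 confine each of d, e, c to the 2 values {4, 5}.
Constraint 4 requires all 3 of them to be distinct, but only 2 values are available — impossible by the pigeonhole principle.

Unsatisfiable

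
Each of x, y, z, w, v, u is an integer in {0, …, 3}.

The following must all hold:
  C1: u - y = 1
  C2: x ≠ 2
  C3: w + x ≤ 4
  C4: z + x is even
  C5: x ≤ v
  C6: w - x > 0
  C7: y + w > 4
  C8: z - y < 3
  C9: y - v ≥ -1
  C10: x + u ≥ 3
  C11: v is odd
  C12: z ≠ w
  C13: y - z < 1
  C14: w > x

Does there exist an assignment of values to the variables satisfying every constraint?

Satisfiable

Try x = 0, y = 2, z = 2, w = 3, v = 3, u = 3.
Check constraint 1: u - y = 1; constraint 3: w + x = 3; constraint 6: w - x = 3. The remaining constraints are straightforward to verify.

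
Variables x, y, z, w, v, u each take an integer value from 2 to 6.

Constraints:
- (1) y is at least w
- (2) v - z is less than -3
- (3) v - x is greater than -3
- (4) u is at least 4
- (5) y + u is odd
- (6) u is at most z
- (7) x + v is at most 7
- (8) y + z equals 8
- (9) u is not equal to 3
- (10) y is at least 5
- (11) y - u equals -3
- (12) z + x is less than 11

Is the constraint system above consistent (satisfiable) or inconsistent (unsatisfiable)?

Unsatisfiable

From constraint 10: y ≥ 5. From constraints 4 and 6: z ≥ u ≥ 4. Hence y + z ≥ 9. But constraint 8 requires y + z = 8, and 8 < 9. Contradiction.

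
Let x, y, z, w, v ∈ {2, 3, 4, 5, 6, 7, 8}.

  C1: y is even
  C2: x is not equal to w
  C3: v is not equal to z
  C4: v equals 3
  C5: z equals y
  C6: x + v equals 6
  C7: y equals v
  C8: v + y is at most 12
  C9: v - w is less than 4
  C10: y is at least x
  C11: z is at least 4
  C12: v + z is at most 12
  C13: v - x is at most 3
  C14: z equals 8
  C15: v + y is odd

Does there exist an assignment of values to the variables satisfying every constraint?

Constraint 14 fixes z = 8 and constraint 4 fixes v = 3. Constraints 5 and 7 give z = y = v, so z = v. But 8 ≠ 3 — contradiction.

Unsatisfiable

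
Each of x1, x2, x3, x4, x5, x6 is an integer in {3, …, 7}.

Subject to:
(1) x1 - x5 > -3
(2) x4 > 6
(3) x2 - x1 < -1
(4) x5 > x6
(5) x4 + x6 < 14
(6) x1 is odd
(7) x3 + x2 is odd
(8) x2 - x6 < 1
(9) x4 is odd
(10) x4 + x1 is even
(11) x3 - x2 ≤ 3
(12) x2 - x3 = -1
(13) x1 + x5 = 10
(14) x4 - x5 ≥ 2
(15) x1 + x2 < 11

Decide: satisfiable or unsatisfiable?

Satisfiable

Setting (x1, x2, x3, x4, x5, x6) = (5, 3, 4, 7, 5, 4) satisfies everything: constraint 1: x1 - x5 = 0; constraint 3: x2 - x1 = -2; constraint 5: x4 + x6 = 11, and the others follow.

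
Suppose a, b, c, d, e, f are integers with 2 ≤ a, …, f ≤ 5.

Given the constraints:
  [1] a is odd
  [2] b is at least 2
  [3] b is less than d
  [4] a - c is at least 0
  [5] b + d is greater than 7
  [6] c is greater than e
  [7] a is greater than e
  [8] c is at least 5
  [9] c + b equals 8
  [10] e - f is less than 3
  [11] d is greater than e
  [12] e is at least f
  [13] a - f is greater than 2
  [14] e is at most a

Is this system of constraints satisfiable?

Satisfiable

Try a = 5, b = 3, c = 5, d = 5, e = 2, f = 2.
Check constraint 4: a - c = 0; constraint 5: b + d = 8; constraint 9: c + b = 8. The remaining constraints are straightforward to verify.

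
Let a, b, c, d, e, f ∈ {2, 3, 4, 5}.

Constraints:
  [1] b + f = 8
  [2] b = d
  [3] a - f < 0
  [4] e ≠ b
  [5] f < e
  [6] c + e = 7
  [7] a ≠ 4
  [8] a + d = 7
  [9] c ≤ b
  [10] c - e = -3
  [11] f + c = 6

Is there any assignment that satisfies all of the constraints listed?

Try a = 3, b = 4, c = 2, d = 4, e = 5, f = 4.
Check constraint 1: b + f = 8; constraint 3: a - f = -1; constraint 6: c + e = 7. The remaining constraints are straightforward to verify.

Satisfiable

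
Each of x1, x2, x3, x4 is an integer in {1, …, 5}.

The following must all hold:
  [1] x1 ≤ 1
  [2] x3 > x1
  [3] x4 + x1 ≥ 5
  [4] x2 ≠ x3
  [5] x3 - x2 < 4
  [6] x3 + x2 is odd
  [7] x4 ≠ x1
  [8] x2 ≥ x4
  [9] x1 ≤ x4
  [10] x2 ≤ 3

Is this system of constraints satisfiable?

From constraints 8 and 10: x4 ≤ x2 ≤ 3. From constraint 1: x1 ≤ 1. Hence x4 + x1 ≤ 4. But constraint 3 requires x4 + x1 ≥ 5, and 5 > 4. Contradiction.

Unsatisfiable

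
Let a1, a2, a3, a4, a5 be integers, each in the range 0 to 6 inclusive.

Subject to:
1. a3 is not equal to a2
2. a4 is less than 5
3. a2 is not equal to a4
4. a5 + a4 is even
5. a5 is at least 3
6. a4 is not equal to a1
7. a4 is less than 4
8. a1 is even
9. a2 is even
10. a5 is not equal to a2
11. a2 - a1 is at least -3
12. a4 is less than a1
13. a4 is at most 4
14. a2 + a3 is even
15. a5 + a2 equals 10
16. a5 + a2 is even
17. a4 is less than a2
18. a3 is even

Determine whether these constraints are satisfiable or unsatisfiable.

Try a1 = 6, a2 = 4, a3 = 2, a4 = 2, a5 = 6.
Check constraint 11: a2 - a1 = -2; constraint 15: a5 + a2 = 10. The remaining constraints are straightforward to verify.

Satisfiable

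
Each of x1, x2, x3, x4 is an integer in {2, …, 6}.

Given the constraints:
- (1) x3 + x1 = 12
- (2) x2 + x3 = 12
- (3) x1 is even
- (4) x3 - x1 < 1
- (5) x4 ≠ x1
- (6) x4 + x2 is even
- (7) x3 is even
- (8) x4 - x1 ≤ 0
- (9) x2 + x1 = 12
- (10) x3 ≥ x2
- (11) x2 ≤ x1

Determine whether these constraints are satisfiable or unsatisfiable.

Satisfiable

One satisfying assignment is x1 = 6, x2 = 6, x3 = 6, x4 = 4.
For the less obvious constraints — constraint 1: x3 + x1 = 12; constraint 2: x2 + x3 = 12 — and the others hold by inspection.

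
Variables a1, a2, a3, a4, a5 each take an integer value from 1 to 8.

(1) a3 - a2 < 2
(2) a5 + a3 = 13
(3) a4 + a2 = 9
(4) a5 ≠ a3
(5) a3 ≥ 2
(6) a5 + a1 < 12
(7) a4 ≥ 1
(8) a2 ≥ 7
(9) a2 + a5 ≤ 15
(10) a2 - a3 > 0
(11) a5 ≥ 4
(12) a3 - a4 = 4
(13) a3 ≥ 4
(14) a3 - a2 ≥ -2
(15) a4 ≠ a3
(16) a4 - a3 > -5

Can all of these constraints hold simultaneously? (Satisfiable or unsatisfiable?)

Satisfiable

Try a1 = 2, a2 = 7, a3 = 6, a4 = 2, a5 = 7.
Check constraint 1: a3 - a2 = -1; constraint 2: a5 + a3 = 13; constraint 3: a4 + a2 = 9. The remaining constraints are straightforward to verify.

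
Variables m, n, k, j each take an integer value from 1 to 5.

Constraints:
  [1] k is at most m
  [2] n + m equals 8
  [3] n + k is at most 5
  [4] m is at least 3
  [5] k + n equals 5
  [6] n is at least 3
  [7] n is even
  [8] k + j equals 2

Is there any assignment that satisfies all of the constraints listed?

One satisfying assignment is m = 4, n = 4, k = 1, j = 1.
For the less obvious constraints — constraint 2: n + m = 8; constraint 3: n + k = 5 — and the others hold by inspection.

Satisfiable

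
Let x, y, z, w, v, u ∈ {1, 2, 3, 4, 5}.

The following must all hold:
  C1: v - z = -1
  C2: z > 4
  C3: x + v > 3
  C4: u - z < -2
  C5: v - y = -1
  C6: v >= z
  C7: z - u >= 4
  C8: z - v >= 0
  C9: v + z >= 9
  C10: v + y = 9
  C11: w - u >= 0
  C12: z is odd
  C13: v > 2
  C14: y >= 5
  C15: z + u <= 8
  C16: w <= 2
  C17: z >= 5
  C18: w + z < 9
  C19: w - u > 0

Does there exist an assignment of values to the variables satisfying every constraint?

From constraints 6 and 17: v ≥ z ≥ 5. From constraint 14: y ≥ 5. Hence v + y ≥ 10. But constraint 10 requires v + y = 9, and 9 < 10. Contradiction.

Unsatisfiable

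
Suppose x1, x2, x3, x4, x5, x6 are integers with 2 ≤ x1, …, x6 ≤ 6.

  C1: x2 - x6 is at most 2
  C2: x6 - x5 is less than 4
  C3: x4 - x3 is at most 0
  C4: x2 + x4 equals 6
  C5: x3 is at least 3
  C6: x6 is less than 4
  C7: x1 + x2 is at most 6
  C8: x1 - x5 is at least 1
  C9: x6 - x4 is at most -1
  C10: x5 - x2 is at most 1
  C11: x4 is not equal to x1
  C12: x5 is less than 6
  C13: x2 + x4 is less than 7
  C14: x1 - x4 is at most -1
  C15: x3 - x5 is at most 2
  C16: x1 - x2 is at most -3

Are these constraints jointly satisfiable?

Unsatisfiable

Constraints 1, 3, 8, 9, 15, and 16 give x6 − x2 ≥ -2, x2 − x1 ≥ 3, x1 − x5 ≥ 1, x5 − x3 ≥ -2, x3 − x4 ≥ 0, x4 − x6 ≥ 1.
Adding all 6 inequalities: the left sides telescope to 0, and the right sides sum to (-2) + 3 + 1 + (-2) + 0 + 1 = 1. So 0 ≥ 1, which is false.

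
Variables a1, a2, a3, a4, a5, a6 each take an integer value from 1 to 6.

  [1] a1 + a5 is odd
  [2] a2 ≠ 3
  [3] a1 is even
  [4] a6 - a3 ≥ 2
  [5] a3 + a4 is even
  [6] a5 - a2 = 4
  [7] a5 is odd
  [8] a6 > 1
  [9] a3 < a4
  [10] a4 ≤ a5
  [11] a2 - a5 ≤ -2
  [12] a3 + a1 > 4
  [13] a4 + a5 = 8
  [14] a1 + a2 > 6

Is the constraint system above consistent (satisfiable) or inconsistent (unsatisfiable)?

Satisfiable

Try a1 = 6, a2 = 1, a3 = 1, a4 = 3, a5 = 5, a6 = 3.
Check constraint 4: a6 - a3 = 2; constraint 6: a5 - a2 = 4; constraint 11: a2 - a5 = -4. The remaining constraints are straightforward to verify.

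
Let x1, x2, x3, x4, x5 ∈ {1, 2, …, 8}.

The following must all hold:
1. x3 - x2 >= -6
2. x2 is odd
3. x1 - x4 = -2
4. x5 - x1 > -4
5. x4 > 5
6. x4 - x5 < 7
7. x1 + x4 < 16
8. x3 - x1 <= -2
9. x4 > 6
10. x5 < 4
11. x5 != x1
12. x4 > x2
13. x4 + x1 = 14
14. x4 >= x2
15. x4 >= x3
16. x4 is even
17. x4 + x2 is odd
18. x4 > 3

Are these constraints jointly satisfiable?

Satisfiable

The assignment x1 = 6, x2 = 7, x3 = 3, x4 = 8, x5 = 3 works:
  constraint 1 holds since x3 - x2 = -4.
  constraint 3 holds since x1 - x4 = -2.
  constraint 4 holds since x5 - x1 = -3.
The rest check out directly.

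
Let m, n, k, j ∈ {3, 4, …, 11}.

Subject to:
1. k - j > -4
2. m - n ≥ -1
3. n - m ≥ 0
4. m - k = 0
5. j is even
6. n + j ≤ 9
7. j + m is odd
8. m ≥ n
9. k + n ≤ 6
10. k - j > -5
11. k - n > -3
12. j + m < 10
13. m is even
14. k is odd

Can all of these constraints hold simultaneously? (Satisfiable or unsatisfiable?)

Constraint 5 makes j even and constraint 13 makes m even, so j + m must be even. Constraint 7 says j + m is odd — contradiction.

Unsatisfiable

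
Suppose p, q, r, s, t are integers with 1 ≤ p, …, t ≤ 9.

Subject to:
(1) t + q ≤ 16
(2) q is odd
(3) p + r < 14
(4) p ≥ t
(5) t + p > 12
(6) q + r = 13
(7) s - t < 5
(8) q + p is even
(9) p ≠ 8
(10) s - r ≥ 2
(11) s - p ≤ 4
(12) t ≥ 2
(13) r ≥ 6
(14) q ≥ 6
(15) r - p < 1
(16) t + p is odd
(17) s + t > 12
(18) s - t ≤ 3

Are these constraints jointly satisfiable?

Satisfiable

One satisfying assignment is p = 7, q = 7, r = 6, s = 9, t = 6.
For the less obvious constraints — constraint 1: t + q = 13; constraint 3: p + r = 13 — and the others hold by inspection.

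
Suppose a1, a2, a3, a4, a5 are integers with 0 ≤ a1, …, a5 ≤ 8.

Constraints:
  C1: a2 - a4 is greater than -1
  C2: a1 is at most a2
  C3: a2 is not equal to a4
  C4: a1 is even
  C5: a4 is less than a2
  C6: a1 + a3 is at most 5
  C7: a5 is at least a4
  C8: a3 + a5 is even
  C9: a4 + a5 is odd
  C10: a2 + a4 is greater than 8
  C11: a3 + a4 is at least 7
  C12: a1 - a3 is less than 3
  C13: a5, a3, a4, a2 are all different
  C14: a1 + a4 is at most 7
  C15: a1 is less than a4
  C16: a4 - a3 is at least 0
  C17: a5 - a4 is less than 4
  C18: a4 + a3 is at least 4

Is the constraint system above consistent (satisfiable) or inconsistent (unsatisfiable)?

Satisfiable

Try a1 = 2, a2 = 6, a3 = 2, a4 = 5, a5 = 8.
Check constraint 1: a2 - a4 = 1; constraint 6: a1 + a3 = 4. The remaining constraints are straightforward to verify.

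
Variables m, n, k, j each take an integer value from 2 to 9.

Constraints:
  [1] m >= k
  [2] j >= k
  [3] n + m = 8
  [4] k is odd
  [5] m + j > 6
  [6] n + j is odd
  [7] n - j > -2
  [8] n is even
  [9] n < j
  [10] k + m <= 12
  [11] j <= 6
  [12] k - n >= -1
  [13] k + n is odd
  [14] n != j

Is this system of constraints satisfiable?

One satisfying assignment is m = 6, n = 2, k = 3, j = 3.
For the less obvious constraints — constraint 3: n + m = 8; constraint 5: m + j = 9; constraint 7: n - j = -1 — and the others hold by inspection.

Satisfiable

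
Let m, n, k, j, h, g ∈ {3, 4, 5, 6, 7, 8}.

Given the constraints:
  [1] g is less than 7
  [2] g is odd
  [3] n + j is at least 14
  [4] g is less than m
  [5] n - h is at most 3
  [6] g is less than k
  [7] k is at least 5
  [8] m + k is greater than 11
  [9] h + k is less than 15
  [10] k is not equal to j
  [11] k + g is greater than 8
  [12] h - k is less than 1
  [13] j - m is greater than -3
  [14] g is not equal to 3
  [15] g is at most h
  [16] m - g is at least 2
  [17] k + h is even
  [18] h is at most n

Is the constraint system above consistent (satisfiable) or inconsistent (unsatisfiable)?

Setting (m, n, k, j, h, g) = (8, 6, 6, 8, 6, 5) satisfies everything: constraint 3: n + j = 14; constraint 5: n - h = 0; constraint 8: m + k = 14, and the others follow.

Satisfiable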